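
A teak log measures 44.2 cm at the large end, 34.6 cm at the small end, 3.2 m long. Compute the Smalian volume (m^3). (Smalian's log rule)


Smalian: V = (A1 + A2)/2 * L,  A = pi*(D/200)^2
A1 = pi*(44.2/200)^2 = 0.153439 m^2
A2 = pi*(34.6/200)^2 = 0.094025 m^2
V = (0.153439+0.094025)/2*3.2 = 0.3959 m^3

0.3959


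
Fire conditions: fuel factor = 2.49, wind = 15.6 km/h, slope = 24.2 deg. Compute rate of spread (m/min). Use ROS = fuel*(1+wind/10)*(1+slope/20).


Formula: ROS = fuel * (1 + wind/10) * (1 + slope/20)
Wind factor = 1 + 15.6/10 = 2.56
Slope factor = 1 + 24.2/20 = 2.21
ROS = 2.49 * 2.56 * 2.21 = 14.09 m/min

14.09


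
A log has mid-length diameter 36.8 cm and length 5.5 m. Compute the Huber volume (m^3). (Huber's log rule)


Huber: V = Am * L,  Am = pi*(Dm/200)^2
Am = pi*(36.8/200)^2 = 0.106362 m^2
V = 0.106362*5.5 = 0.585 m^3

0.585


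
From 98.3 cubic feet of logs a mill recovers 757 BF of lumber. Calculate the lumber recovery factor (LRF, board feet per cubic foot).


Formula: LRF = Lumber Output (BF) / Log Input (ft^3)
LRF = 757 BF / 98.3 ft^3
LRF = 7.7 BF/ft^3

7.7


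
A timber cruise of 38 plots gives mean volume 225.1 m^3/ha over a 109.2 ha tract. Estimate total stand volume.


Formula: Total Volume = Mean Volume per ha * Total Area
Total Volume = 225.1 m^3/ha * 109.2 ha
Total Volume = 24581 m^3

24581


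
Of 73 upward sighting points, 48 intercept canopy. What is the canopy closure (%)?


Formula: Canopy closure = covered points / total points * 100
Closure = 48 / 73 * 100
Closure = 0.6575 * 100 = 65.8%

65.8


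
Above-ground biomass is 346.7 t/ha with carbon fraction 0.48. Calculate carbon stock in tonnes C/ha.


Formula: Carbon Stock = Biomass * Carbon Fraction
C = 346.7 t/ha * 0.48
C = 166.4 t C/ha

166.4


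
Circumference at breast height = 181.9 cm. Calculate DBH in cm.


Formula: DBH = C / pi
DBH = 181.9 / pi
pi = 3.14159...
DBH = 57.9 cm

57.9


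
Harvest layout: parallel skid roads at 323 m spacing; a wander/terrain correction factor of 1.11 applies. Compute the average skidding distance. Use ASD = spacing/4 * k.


Formula: ASD = (spacing / 4) * correction
Uncorrected distance = spacing / 4 = 323 / 4 = 80.75 m
ASD = 80.75 * 1.11 = 90 m

90


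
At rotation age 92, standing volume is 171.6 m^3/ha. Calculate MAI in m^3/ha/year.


Formula: MAI = Total Volume / Stand Age
MAI = 171.6 m^3/ha / 92 years
MAI = 1.87 m^3/ha/year

1.87


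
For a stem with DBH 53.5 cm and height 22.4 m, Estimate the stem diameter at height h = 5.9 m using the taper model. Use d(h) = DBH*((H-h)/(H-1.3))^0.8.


Taper: d(h) = DBH * ((H - h) / (H - 1.3))^0.8
Numerator = H - h = 22.4 - 5.9 = 16.5 m
Denominator = H - 1.3 = 22.4 - 1.3 = 21.1 m
Ratio = 16.5 / 21.1 = 0.78199
d = 53.5 * 0.78199^0.8 = 43.9 cm

43.9


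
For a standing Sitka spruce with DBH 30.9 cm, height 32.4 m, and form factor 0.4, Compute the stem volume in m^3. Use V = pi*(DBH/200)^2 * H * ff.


Formula: V = pi * (DBH/200)^2 * H * ff
Radius = DBH/200 = 30.9/200 = 0.1545 m
Radius^2 = 0.1545^2 = 0.02387025 m^2
V = pi * 0.02387025 * 32.4 * 0.4
V = 0.972 m^3

0.972


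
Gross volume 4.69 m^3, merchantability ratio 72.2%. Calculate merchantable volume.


Formula: MV = V_total * (merchantable_pct / 100)
Merchantable fraction = 72.2% / 100 = 0.722
MV = 4.69 m^3 * 0.722 = 3.386 m^3

3.386


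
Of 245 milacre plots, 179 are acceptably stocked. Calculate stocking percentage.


Formula: Stocking % = stocked plots / total plots * 100
Stocking = 179 / 245 * 100
Stocking = 0.7306 * 100 = 73.1%

73.1


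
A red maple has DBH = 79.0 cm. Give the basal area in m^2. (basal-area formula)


Formula: BA = pi * (DBH/2)^2 / 10000  (cm^2 to m^2)
Radius = DBH/2 = 79.0/2 = 39.5 cm
BA = pi * 39.5^2 / 10000
   = 4901.6699 cm^2 / 10000
   = 0.4902 m^2

0.4902


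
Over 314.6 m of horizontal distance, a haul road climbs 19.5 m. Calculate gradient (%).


Formula: Gradient = rise / run * 100
Gradient = 19.5 / 314.6 * 100 = 6.2%

6.2


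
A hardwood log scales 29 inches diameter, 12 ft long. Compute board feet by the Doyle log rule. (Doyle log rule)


Doyle: BF = (D - 4)^2 * L / 16
Adjusted diameter = 29 - 4 = 25 in
(D-4)^2 = 25^2 = 625
BF = 625 * 12 / 16 = 469 BF

469


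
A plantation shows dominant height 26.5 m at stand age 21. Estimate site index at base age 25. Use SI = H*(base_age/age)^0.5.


Formula: SI = H_dom * (base_age / age)^0.5
Age ratio = 25 / 21 = 1.19048
sqrt(age_ratio) = 1.09109
SI = 26.5 * 1.09109 = 28.9 m

28.9


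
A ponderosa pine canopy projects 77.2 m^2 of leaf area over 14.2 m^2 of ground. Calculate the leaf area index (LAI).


Formula: LAI = total leaf area / ground area  (dimensionless)
LAI = 77.2 m^2 / 14.2 m^2
LAI = 5.44

5.44


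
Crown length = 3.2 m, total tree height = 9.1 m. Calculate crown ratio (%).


Formula: Crown Ratio = (Crown Length / Total Height) * 100
CR = (3.2 m / 9.1 m) * 100
CR = 0.3516 * 100 = 35.2%

35.2


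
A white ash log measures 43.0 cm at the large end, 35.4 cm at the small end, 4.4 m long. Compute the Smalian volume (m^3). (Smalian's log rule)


Smalian: V = (A1 + A2)/2 * L,  A = pi*(D/200)^2
A1 = pi*(43.0/200)^2 = 0.14522 m^2
A2 = pi*(35.4/200)^2 = 0.098423 m^2
V = (0.14522+0.098423)/2*4.4 = 0.536 m^3

0.536


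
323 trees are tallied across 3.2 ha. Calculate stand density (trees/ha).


Formula: Stand Density = N_trees / Area_ha
Density = 323 trees / 3.2 ha
Density = 101 trees/ha

101


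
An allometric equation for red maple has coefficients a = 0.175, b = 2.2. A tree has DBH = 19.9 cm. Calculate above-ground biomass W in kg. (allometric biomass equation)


Formula: W = a * DBH^b  (allometric power law)
DBH^b = 19.9^2.2 = 720.2392
W = 0.175 * 720.2392 = 126.0 kg

126.0


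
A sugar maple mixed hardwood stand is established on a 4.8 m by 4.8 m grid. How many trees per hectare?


Formula: TPH = 10000 m^2/ha / (spacing_x * spacing_y)
Area per tree = 4.8 m * 4.8 m = 23.04 m^2
TPH = 10000 / 23.04 = 434 trees/ha

434


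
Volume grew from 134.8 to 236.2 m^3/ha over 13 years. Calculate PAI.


Formula: PAI = (V_T2 - V_T1) / (T2 - T1)
Volume increment = 236.2 - 134.8 = 101.4 m^3/ha
PAI = 101.4 / 13 = 7.8 m^3/ha/year

7.8


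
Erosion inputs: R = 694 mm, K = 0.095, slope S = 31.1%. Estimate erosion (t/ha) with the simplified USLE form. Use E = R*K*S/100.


Formula: E = R * K * S / 100  (simplified USLE)
R * K = 694 * 0.095 = 65.93
E = 65.93 * 31.1 / 100 = 20.5 t/ha

20.5


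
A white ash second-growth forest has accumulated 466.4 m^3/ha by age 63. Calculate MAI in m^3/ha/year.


Formula: MAI = Total Volume / Stand Age
MAI = 466.4 m^3/ha / 63 years
MAI = 7.4 m^3/ha/year

7.4


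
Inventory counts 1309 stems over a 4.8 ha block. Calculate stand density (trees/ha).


Formula: Stand Density = N_trees / Area_ha
Density = 1309 trees / 4.8 ha
Density = 273 trees/ha

273


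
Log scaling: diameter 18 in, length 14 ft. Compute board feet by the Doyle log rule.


Doyle: BF = (D - 4)^2 * L / 16
Adjusted diameter = 18 - 4 = 14 in
(D-4)^2 = 14^2 = 196
BF = 196 * 14 / 16 = 172 BF

172


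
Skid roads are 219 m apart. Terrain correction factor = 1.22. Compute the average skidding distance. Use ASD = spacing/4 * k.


Formula: ASD = (spacing / 4) * correction
Uncorrected distance = spacing / 4 = 219 / 4 = 54.75 m
ASD = 54.75 * 1.22 = 67 m

67


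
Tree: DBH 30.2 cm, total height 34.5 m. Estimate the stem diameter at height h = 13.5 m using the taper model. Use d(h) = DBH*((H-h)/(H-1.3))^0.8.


Taper: d(h) = DBH * ((H - h) / (H - 1.3))^0.8
Numerator = H - h = 34.5 - 13.5 = 21.0 m
Denominator = H - 1.3 = 34.5 - 1.3 = 33.2 m
Ratio = 21.0 / 33.2 = 0.63253
d = 30.2 * 0.63253^0.8 = 20.9 cm

20.9


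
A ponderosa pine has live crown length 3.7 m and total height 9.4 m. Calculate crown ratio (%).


Formula: Crown Ratio = (Crown Length / Total Height) * 100
CR = (3.7 m / 9.4 m) * 100
CR = 0.3936 * 100 = 39.4%

39.4


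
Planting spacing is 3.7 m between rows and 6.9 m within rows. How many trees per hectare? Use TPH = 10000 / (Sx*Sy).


Formula: TPH = 10000 m^2/ha / (spacing_x * spacing_y)
Area per tree = 3.7 m * 6.9 m = 25.53 m^2
TPH = 10000 / 25.53 = 392 trees/ha

392


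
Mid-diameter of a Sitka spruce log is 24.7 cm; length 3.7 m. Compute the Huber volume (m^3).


Huber: V = Am * L,  Am = pi*(Dm/200)^2
Am = pi*(24.7/200)^2 = 0.047916 m^2
V = 0.047916*3.7 = 0.1773 m^3

0.1773


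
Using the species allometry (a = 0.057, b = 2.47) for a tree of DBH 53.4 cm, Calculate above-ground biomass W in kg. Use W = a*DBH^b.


Formula: W = a * DBH^b  (allometric power law)
DBH^b = 53.4^2.47 = 18493.8319
W = 0.057 * 18493.8319 = 1054.1 kg

1054.1


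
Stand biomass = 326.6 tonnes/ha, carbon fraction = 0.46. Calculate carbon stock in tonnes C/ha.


Formula: Carbon Stock = Biomass * Carbon Fraction
C = 326.6 t/ha * 0.46
C = 150.2 t C/ha

150.2


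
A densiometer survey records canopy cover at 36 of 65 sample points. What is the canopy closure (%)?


Formula: Canopy closure = covered points / total points * 100
Closure = 36 / 65 * 100
Closure = 0.5538 * 100 = 55.4%

55.4


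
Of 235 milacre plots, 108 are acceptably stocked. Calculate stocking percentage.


Formula: Stocking % = stocked plots / total plots * 100
Stocking = 108 / 235 * 100
Stocking = 0.4596 * 100 = 46.0%

46.0


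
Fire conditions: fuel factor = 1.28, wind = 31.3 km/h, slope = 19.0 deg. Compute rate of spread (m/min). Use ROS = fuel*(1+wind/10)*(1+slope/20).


Formula: ROS = fuel * (1 + wind/10) * (1 + slope/20)
Wind factor = 1 + 31.3/10 = 4.13
Slope factor = 1 + 19.0/20 = 1.95
ROS = 1.28 * 4.13 * 1.95 = 10.31 m/min

10.31


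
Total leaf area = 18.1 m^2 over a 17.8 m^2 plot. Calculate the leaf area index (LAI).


Formula: LAI = total leaf area / ground area  (dimensionless)
LAI = 18.1 m^2 / 17.8 m^2
LAI = 1.02

1.02


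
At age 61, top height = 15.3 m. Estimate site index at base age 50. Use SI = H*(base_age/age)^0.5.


Formula: SI = H_dom * (base_age / age)^0.5
Age ratio = 50 / 61 = 0.81967
sqrt(age_ratio) = 0.90536
SI = 15.3 * 0.90536 = 13.9 m

13.9


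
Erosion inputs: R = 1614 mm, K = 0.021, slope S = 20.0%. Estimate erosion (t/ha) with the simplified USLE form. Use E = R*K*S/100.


Formula: E = R * K * S / 100  (simplified USLE)
R * K = 1614 * 0.021 = 33.894
E = 33.894 * 20.0 / 100 = 6.78 t/ha

6.78


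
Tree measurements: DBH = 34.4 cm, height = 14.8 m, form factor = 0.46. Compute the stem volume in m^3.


Formula: V = pi * (DBH/200)^2 * H * ff
Radius = DBH/200 = 34.4/200 = 0.172 m
Radius^2 = 0.172^2 = 0.029584 m^2
V = pi * 0.029584 * 14.8 * 0.46
V = 0.633 m^3

0.633


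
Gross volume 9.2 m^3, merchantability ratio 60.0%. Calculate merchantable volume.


Formula: MV = V_total * (merchantable_pct / 100)
Merchantable fraction = 60.0% / 100 = 0.6
MV = 9.2 m^3 * 0.6 = 5.52 m^3

5.52


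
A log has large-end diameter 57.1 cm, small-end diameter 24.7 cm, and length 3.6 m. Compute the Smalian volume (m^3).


Smalian: V = (A1 + A2)/2 * L,  A = pi*(D/200)^2
A1 = pi*(57.1/200)^2 = 0.256072 m^2
A2 = pi*(24.7/200)^2 = 0.047916 m^2
V = (0.256072+0.047916)/2*3.6 = 0.5472 m^3

0.5472


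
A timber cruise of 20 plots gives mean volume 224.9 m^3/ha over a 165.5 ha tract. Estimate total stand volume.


Formula: Total Volume = Mean Volume per ha * Total Area
Total Volume = 224.9 m^3/ha * 165.5 ha
Total Volume = 37221 m^3

37221


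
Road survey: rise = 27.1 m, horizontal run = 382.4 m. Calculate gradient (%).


Formula: Gradient = rise / run * 100
Gradient = 27.1 / 382.4 * 100 = 7.1%

7.1


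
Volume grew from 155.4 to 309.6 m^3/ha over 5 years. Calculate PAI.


Formula: PAI = (V_T2 - V_T1) / (T2 - T1)
Volume increment = 309.6 - 155.4 = 154.2 m^3/ha
PAI = 154.2 / 5 = 30.84 m^3/ha/year

30.84


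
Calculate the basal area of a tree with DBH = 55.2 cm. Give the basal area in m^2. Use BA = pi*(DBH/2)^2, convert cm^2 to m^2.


Formula: BA = pi * (DBH/2)^2 / 10000  (cm^2 to m^2)
Radius = DBH/2 = 55.2/2 = 27.6 cm
BA = pi * 27.6^2 / 10000
   = 2393.1396 cm^2 / 10000
   = 0.2393 m^2

0.2393


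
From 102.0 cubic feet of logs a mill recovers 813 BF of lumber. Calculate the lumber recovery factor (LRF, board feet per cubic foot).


Formula: LRF = Lumber Output (BF) / Log Input (ft^3)
LRF = 813 BF / 102.0 ft^3
LRF = 7.97 BF/ft^3

7.97


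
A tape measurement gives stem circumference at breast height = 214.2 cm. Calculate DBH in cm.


Formula: DBH = C / pi
DBH = 214.2 / pi
pi = 3.14159...
DBH = 68.2 cm

68.2


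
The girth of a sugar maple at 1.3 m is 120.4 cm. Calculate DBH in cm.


Formula: DBH = C / pi
DBH = 120.4 / pi
pi = 3.14159...
DBH = 38.3 cm

38.3


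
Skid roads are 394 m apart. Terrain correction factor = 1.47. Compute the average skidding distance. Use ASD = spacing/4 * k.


Formula: ASD = (spacing / 4) * correction
Uncorrected distance = spacing / 4 = 394 / 4 = 98.5 m
ASD = 98.5 * 1.47 = 145 m

145


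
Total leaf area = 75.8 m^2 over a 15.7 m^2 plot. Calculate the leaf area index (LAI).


Formula: LAI = total leaf area / ground area  (dimensionless)
LAI = 75.8 m^2 / 15.7 m^2
LAI = 4.83

4.83


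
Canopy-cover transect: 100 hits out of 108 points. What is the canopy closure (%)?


Formula: Canopy closure = covered points / total points * 100
Closure = 100 / 108 * 100
Closure = 0.9259 * 100 = 92.6%

92.6


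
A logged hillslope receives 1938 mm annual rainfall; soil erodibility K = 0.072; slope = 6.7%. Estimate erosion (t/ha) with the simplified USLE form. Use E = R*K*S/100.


Formula: E = R * K * S / 100  (simplified USLE)
R * K = 1938 * 0.072 = 139.536
E = 139.536 * 6.7 / 100 = 9.35 t/ha

9.35


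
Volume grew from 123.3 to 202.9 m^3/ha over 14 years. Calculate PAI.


Formula: PAI = (V_T2 - V_T1) / (T2 - T1)
Volume increment = 202.9 - 123.3 = 79.6 m^3/ha
PAI = 79.6 / 14 = 5.69 m^3/ha/year

5.69


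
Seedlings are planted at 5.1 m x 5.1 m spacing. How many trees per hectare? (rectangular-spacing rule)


Formula: TPH = 10000 m^2/ha / (spacing_x * spacing_y)
Area per tree = 5.1 m * 5.1 m = 26.01 m^2
TPH = 10000 / 26.01 = 384 trees/ha

384


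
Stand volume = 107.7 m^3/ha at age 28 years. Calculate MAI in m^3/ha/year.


Formula: MAI = Total Volume / Stand Age
MAI = 107.7 m^3/ha / 28 years
MAI = 3.85 m^3/ha/year

3.85


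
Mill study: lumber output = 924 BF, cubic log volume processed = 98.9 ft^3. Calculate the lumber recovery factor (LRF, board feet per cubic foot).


Formula: LRF = Lumber Output (BF) / Log Input (ft^3)
LRF = 924 BF / 98.9 ft^3
LRF = 9.34 BF/ft^3

9.34


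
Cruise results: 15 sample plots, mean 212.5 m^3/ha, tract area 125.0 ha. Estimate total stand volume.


Formula: Total Volume = Mean Volume per ha * Total Area
Total Volume = 212.5 m^3/ha * 125.0 ha
Total Volume = 26563 m^3

26563


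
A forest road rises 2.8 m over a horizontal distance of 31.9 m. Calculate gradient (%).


Formula: Gradient = rise / run * 100
Gradient = 2.8 / 31.9 * 100 = 8.8%

8.8


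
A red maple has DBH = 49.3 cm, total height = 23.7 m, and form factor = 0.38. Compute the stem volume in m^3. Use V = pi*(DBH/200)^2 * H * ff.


Formula: V = pi * (DBH/200)^2 * H * ff
Radius = DBH/200 = 49.3/200 = 0.2465 m
Radius^2 = 0.2465^2 = 0.06076225 m^2
V = pi * 0.06076225 * 23.7 * 0.38
V = 1.719 m^3

1.719


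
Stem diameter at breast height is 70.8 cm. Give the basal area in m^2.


Formula: BA = pi * (DBH/2)^2 / 10000  (cm^2 to m^2)
Radius = DBH/2 = 70.8/2 = 35.4 cm
BA = pi * 35.4^2 / 10000
   = 3936.9182 cm^2 / 10000
   = 0.3937 m^2

0.3937


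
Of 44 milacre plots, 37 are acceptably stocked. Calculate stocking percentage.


Formula: Stocking % = stocked plots / total plots * 100
Stocking = 37 / 44 * 100
Stocking = 0.8409 * 100 = 84.1%

84.1


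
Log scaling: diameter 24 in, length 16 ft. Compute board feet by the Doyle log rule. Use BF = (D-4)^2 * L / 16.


Doyle: BF = (D - 4)^2 * L / 16
Adjusted diameter = 24 - 4 = 20 in
(D-4)^2 = 20^2 = 400
BF = 400 * 16 / 16 = 400 BF

400


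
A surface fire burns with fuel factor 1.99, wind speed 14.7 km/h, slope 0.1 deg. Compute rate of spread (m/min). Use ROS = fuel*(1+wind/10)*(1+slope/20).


Formula: ROS = fuel * (1 + wind/10) * (1 + slope/20)
Wind factor = 1 + 14.7/10 = 2.47
Slope factor = 1 + 0.1/20 = 1.005
ROS = 1.99 * 2.47 * 1.005 = 4.94 m/min

4.94


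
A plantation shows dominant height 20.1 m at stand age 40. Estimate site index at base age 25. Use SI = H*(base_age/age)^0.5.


Formula: SI = H_dom * (base_age / age)^0.5
Age ratio = 25 / 40 = 0.625
sqrt(age_ratio) = 0.79057
SI = 20.1 * 0.79057 = 15.9 m

15.9


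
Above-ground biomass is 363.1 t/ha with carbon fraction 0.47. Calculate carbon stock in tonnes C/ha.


Formula: Carbon Stock = Biomass * Carbon Fraction
C = 363.1 t/ha * 0.47
C = 170.7 t C/ha

170.7


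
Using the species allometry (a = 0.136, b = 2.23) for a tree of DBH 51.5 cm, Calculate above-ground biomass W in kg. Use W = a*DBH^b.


Formula: W = a * DBH^b  (allometric power law)
DBH^b = 51.5^2.23 = 6566.4421
W = 0.136 * 6566.4421 = 893.0 kg

893.0


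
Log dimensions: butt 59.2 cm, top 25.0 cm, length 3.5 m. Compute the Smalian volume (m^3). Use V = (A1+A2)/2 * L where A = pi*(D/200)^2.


Smalian: V = (A1 + A2)/2 * L,  A = pi*(D/200)^2
A1 = pi*(59.2/200)^2 = 0.275254 m^2
A2 = pi*(25.0/200)^2 = 0.049087 m^2
V = (0.275254+0.049087)/2*3.5 = 0.5676 m^3

0.5676


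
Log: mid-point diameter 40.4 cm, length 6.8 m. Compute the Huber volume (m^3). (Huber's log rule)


Huber: V = Am * L,  Am = pi*(Dm/200)^2
Am = pi*(40.4/200)^2 = 0.12819 m^2
V = 0.12819*6.8 = 0.8717 m^3

0.8717


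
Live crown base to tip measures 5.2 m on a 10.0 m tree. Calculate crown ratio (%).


Formula: Crown Ratio = (Crown Length / Total Height) * 100
CR = (5.2 m / 10.0 m) * 100
CR = 0.52 * 100 = 52.0%

52.0


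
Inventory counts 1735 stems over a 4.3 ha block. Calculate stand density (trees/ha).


Formula: Stand Density = N_trees / Area_ha
Density = 1735 trees / 4.3 ha
Density = 403 trees/ha

403


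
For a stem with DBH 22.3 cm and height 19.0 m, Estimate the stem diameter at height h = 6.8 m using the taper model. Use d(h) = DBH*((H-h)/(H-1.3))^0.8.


Taper: d(h) = DBH * ((H - h) / (H - 1.3))^0.8
Numerator = H - h = 19.0 - 6.8 = 12.2 m
Denominator = H - 1.3 = 19.0 - 1.3 = 17.7 m
Ratio = 12.2 / 17.7 = 0.68927
d = 22.3 * 0.68927^0.8 = 16.6 cm

16.6


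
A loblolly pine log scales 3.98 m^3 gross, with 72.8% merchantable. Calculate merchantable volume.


Formula: MV = V_total * (merchantable_pct / 100)
Merchantable fraction = 72.8% / 100 = 0.728
MV = 3.98 m^3 * 0.728 = 2.897 m^3

2.897


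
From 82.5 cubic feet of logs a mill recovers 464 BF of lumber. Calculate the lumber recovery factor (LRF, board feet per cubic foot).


Formula: LRF = Lumber Output (BF) / Log Input (ft^3)
LRF = 464 BF / 82.5 ft^3
LRF = 5.62 BF/ft^3

5.62


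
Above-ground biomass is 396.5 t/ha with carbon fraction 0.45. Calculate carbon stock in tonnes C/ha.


Formula: Carbon Stock = Biomass * Carbon Fraction
C = 396.5 t/ha * 0.45
C = 178.4 t C/ha

178.4


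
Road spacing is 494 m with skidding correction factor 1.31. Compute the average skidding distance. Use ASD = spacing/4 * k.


Formula: ASD = (spacing / 4) * correction
Uncorrected distance = spacing / 4 = 494 / 4 = 123.5 m
ASD = 123.5 * 1.31 = 162 m

162


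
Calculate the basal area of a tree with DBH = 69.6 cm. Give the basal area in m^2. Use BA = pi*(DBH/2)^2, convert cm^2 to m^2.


Formula: BA = pi * (DBH/2)^2 / 10000  (cm^2 to m^2)
Radius = DBH/2 = 69.6/2 = 34.8 cm
BA = pi * 34.8^2 / 10000
   = 3804.5944 cm^2 / 10000
   = 0.3805 m^2

0.3805


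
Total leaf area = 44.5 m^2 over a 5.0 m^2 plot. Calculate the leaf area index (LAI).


Formula: LAI = total leaf area / ground area  (dimensionless)
LAI = 44.5 m^2 / 5.0 m^2
LAI = 8.9

8.9


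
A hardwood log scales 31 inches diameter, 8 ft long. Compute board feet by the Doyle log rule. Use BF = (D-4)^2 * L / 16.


Doyle: BF = (D - 4)^2 * L / 16
Adjusted diameter = 31 - 4 = 27 in
(D-4)^2 = 27^2 = 729
BF = 729 * 8 / 16 = 365 BF

365


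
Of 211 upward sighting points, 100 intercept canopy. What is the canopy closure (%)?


Formula: Canopy closure = covered points / total points * 100
Closure = 100 / 211 * 100
Closure = 0.4739 * 100 = 47.4%

47.4


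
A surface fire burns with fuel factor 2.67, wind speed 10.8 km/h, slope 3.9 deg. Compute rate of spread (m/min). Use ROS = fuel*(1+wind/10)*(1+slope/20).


Formula: ROS = fuel * (1 + wind/10) * (1 + slope/20)
Wind factor = 1 + 10.8/10 = 2.08
Slope factor = 1 + 3.9/20 = 1.195
ROS = 2.67 * 2.08 * 1.195 = 6.64 m/min

6.64


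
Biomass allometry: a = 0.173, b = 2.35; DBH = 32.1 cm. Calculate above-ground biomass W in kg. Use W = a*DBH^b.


Formula: W = a * DBH^b  (allometric power law)
DBH^b = 32.1^2.35 = 3469.6593
W = 0.173 * 3469.6593 = 600.3 kg

600.3


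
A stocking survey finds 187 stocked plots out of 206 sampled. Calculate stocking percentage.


Formula: Stocking % = stocked plots / total plots * 100
Stocking = 187 / 206 * 100
Stocking = 0.9078 * 100 = 90.8%

90.8


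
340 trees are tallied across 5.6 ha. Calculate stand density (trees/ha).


Formula: Stand Density = N_trees / Area_ha
Density = 340 trees / 5.6 ha
Density = 61 trees/ha

61


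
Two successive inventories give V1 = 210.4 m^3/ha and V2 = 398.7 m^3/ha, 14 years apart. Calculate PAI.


Formula: PAI = (V_T2 - V_T1) / (T2 - T1)
Volume increment = 398.7 - 210.4 = 188.3 m^3/ha
PAI = 188.3 / 14 = 13.45 m^3/ha/year

13.45


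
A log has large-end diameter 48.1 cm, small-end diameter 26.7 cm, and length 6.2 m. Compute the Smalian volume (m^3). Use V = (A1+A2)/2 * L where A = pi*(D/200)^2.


Smalian: V = (A1 + A2)/2 * L,  A = pi*(D/200)^2
A1 = pi*(48.1/200)^2 = 0.181711 m^2
A2 = pi*(26.7/200)^2 = 0.05599 m^2
V = (0.181711+0.05599)/2*6.2 = 0.7369 m^3

0.7369


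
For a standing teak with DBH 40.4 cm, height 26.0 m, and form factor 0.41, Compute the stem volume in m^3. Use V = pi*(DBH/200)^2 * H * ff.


Formula: V = pi * (DBH/200)^2 * H * ff
Radius = DBH/200 = 40.4/200 = 0.202 m
Radius^2 = 0.202^2 = 0.040804 m^2
V = pi * 0.040804 * 26.0 * 0.41
V = 1.367 m^3

1.367


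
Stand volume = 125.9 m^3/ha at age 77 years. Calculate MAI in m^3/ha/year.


Formula: MAI = Total Volume / Stand Age
MAI = 125.9 m^3/ha / 77 years
MAI = 1.64 m^3/ha/year

1.64


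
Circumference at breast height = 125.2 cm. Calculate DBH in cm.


Formula: DBH = C / pi
DBH = 125.2 / pi
pi = 3.14159...
DBH = 39.9 cm

39.9


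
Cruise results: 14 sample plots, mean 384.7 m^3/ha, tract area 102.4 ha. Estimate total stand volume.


Formula: Total Volume = Mean Volume per ha * Total Area
Total Volume = 384.7 m^3/ha * 102.4 ha
Total Volume = 39393 m^3

39393


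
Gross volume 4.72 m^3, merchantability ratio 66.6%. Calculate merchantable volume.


Formula: MV = V_total * (merchantable_pct / 100)
Merchantable fraction = 66.6% / 100 = 0.666
MV = 4.72 m^3 * 0.666 = 3.144 m^3

3.144


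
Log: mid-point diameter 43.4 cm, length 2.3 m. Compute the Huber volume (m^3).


Huber: V = Am * L,  Am = pi*(Dm/200)^2
Am = pi*(43.4/200)^2 = 0.147934 m^2
V = 0.147934*2.3 = 0.3402 m^3

0.3402


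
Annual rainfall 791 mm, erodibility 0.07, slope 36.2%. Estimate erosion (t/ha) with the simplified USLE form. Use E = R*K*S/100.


Formula: E = R * K * S / 100  (simplified USLE)
R * K = 791 * 0.07 = 55.37
E = 55.37 * 36.2 / 100 = 20.04 t/ha

20.04


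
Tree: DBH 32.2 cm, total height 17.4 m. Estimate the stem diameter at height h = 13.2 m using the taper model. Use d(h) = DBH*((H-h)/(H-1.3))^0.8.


Taper: d(h) = DBH * ((H - h) / (H - 1.3))^0.8
Numerator = H - h = 17.4 - 13.2 = 4.2 m
Denominator = H - 1.3 = 17.4 - 1.3 = 16.1 m
Ratio = 4.2 / 16.1 = 0.26087
d = 32.2 * 0.26087^0.8 = 11.0 cm

11.0


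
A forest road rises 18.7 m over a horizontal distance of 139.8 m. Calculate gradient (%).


Formula: Gradient = rise / run * 100
Gradient = 18.7 / 139.8 * 100 = 13.4%

13.4


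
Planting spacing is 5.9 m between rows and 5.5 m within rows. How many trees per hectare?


Formula: TPH = 10000 m^2/ha / (spacing_x * spacing_y)
Area per tree = 5.9 m * 5.5 m = 32.45 m^2
TPH = 10000 / 32.45 = 308 trees/ha

308


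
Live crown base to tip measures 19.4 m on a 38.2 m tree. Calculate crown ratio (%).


Formula: Crown Ratio = (Crown Length / Total Height) * 100
CR = (19.4 m / 38.2 m) * 100
CR = 0.5079 * 100 = 50.8%

50.8


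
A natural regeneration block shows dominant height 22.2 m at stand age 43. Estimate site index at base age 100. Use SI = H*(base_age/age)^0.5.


Formula: SI = H_dom * (base_age / age)^0.5
Age ratio = 100 / 43 = 2.32558
sqrt(age_ratio) = 1.52499
SI = 22.2 * 1.52499 = 33.9 m

33.9


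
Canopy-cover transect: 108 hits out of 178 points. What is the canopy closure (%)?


Formula: Canopy closure = covered points / total points * 100
Closure = 108 / 178 * 100
Closure = 0.6067 * 100 = 60.7%

60.7


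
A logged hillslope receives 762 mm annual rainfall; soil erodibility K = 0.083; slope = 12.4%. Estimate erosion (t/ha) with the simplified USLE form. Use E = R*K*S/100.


Formula: E = R * K * S / 100  (simplified USLE)
R * K = 762 * 0.083 = 63.246
E = 63.246 * 12.4 / 100 = 7.84 t/ha

7.84


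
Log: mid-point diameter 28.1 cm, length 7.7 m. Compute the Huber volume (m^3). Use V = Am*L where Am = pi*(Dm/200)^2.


Huber: V = Am * L,  Am = pi*(Dm/200)^2
Am = pi*(28.1/200)^2 = 0.062016 m^2
V = 0.062016*7.7 = 0.4775 m^3

0.4775


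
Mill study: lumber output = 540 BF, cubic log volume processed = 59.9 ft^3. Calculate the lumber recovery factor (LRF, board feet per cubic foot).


Formula: LRF = Lumber Output (BF) / Log Input (ft^3)
LRF = 540 BF / 59.9 ft^3
LRF = 9.02 BF/ft^3

9.02


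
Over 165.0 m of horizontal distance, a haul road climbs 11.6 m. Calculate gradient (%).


Formula: Gradient = rise / run * 100
Gradient = 11.6 / 165.0 * 100 = 7.0%

7.0


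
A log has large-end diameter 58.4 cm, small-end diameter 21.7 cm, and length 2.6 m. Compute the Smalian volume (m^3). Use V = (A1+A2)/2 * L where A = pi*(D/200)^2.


Smalian: V = (A1 + A2)/2 * L,  A = pi*(D/200)^2
A1 = pi*(58.4/200)^2 = 0.267865 m^2
A2 = pi*(21.7/200)^2 = 0.036984 m^2
V = (0.267865+0.036984)/2*2.6 = 0.3963 m^3

0.3963


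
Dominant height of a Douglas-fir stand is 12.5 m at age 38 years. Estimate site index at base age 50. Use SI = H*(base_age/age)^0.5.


Formula: SI = H_dom * (base_age / age)^0.5
Age ratio = 50 / 38 = 1.31579
sqrt(age_ratio) = 1.14708
SI = 12.5 * 1.14708 = 14.3 m

14.3


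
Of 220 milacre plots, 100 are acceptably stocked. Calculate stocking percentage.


Formula: Stocking % = stocked plots / total plots * 100
Stocking = 100 / 220 * 100
Stocking = 0.4545 * 100 = 45.5%

45.5


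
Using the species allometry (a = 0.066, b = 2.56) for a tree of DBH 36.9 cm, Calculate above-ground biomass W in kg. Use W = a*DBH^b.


Formula: W = a * DBH^b  (allometric power law)
DBH^b = 36.9^2.56 = 10270.4033
W = 0.066 * 10270.4033 = 677.8 kg

677.8


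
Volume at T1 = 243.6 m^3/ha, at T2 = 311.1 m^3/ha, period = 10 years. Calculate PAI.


Formula: PAI = (V_T2 - V_T1) / (T2 - T1)
Volume increment = 311.1 - 243.6 = 67.5 m^3/ha
PAI = 67.5 / 10 = 6.75 m^3/ha/year

6.75


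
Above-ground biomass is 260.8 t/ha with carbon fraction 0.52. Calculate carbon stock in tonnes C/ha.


Formula: Carbon Stock = Biomass * Carbon Fraction
C = 260.8 t/ha * 0.52
C = 135.6 t C/ha

135.6


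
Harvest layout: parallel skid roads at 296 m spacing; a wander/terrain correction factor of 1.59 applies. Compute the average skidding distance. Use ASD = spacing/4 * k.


Formula: ASD = (spacing / 4) * correction
Uncorrected distance = spacing / 4 = 296 / 4 = 74 m
ASD = 74 * 1.59 = 118 m

118


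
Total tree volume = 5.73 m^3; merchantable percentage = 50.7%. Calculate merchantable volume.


Formula: MV = V_total * (merchantable_pct / 100)
Merchantable fraction = 50.7% / 100 = 0.507
MV = 5.73 m^3 * 0.507 = 2.905 m^3

2.905


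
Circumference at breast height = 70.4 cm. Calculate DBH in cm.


Formula: DBH = C / pi
DBH = 70.4 / pi
pi = 3.14159...
DBH = 22.4 cm

22.4


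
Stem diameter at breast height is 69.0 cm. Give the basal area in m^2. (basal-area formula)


Formula: BA = pi * (DBH/2)^2 / 10000  (cm^2 to m^2)
Radius = DBH/2 = 69.0/2 = 34.5 cm
BA = pi * 34.5^2 / 10000
   = 3739.2807 cm^2 / 10000
   = 0.3739 m^2

0.3739


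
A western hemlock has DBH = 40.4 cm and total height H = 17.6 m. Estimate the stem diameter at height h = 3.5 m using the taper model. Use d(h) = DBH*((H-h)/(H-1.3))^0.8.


Taper: d(h) = DBH * ((H - h) / (H - 1.3))^0.8
Numerator = H - h = 17.6 - 3.5 = 14.1 m
Denominator = H - 1.3 = 17.6 - 1.3 = 16.3 m
Ratio = 14.1 / 16.3 = 0.86503
d = 40.4 * 0.86503^0.8 = 36.0 cm

36.0


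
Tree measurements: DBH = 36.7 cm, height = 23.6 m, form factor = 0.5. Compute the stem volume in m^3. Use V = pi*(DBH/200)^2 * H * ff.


Formula: V = pi * (DBH/200)^2 * H * ff
Radius = DBH/200 = 36.7/200 = 0.1835 m
Radius^2 = 0.1835^2 = 0.03367225 m^2
V = pi * 0.03367225 * 23.6 * 0.5
V = 1.248 m^3

1.248


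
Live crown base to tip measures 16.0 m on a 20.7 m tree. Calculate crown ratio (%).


Formula: Crown Ratio = (Crown Length / Total Height) * 100
CR = (16.0 m / 20.7 m) * 100
CR = 0.7729 * 100 = 77.3%

77.3


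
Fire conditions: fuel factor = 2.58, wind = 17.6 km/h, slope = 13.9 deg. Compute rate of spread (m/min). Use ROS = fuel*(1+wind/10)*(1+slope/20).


Formula: ROS = fuel * (1 + wind/10) * (1 + slope/20)
Wind factor = 1 + 17.6/10 = 2.76
Slope factor = 1 + 13.9/20 = 1.695
ROS = 2.58 * 2.76 * 1.695 = 12.07 m/min

12.07


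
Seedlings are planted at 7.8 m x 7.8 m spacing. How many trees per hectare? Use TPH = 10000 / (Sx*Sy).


Formula: TPH = 10000 m^2/ha / (spacing_x * spacing_y)
Area per tree = 7.8 m * 7.8 m = 60.84 m^2
TPH = 10000 / 60.84 = 164 trees/ha

164


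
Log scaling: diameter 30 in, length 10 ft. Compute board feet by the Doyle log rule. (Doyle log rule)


Doyle: BF = (D - 4)^2 * L / 16
Adjusted diameter = 30 - 4 = 26 in
(D-4)^2 = 26^2 = 676
BF = 676 * 10 / 16 = 423 BF

423


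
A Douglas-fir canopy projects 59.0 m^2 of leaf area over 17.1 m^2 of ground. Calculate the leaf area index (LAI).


Formula: LAI = total leaf area / ground area  (dimensionless)
LAI = 59.0 m^2 / 17.1 m^2
LAI = 3.45

3.45


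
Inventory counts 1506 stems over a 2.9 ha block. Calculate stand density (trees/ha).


Formula: Stand Density = N_trees / Area_ha
Density = 1506 trees / 2.9 ha
Density = 519 trees/ha

519


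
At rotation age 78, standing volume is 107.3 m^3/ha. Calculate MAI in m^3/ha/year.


Formula: MAI = Total Volume / Stand Age
MAI = 107.3 m^3/ha / 78 years
MAI = 1.38 m^3/ha/year

1.38


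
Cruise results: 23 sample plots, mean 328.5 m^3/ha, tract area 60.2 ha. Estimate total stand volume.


Formula: Total Volume = Mean Volume per ha * Total Area
Total Volume = 328.5 m^3/ha * 60.2 ha
Total Volume = 19776 m^3

19776


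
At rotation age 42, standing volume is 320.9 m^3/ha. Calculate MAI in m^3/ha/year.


Formula: MAI = Total Volume / Stand Age
MAI = 320.9 m^3/ha / 42 years
MAI = 7.64 m^3/ha/year

7.64


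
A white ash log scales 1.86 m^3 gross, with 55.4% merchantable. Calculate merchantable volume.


Formula: MV = V_total * (merchantable_pct / 100)
Merchantable fraction = 55.4% / 100 = 0.554
MV = 1.86 m^3 * 0.554 = 1.03 m^3

1.03


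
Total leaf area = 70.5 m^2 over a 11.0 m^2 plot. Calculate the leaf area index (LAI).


Formula: LAI = total leaf area / ground area  (dimensionless)
LAI = 70.5 m^2 / 11.0 m^2
LAI = 6.41

6.41


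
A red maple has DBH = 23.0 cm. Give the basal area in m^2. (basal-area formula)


Formula: BA = pi * (DBH/2)^2 / 10000  (cm^2 to m^2)
Radius = DBH/2 = 23.0/2 = 11.5 cm
BA = pi * 11.5^2 / 10000
   = 415.4756 cm^2 / 10000
   = 0.0415 m^2

0.0415


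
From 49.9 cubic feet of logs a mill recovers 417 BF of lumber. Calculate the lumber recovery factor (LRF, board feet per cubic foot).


Formula: LRF = Lumber Output (BF) / Log Input (ft^3)
LRF = 417 BF / 49.9 ft^3
LRF = 8.36 BF/ft^3

8.36


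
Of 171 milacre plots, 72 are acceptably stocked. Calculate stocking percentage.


Formula: Stocking % = stocked plots / total plots * 100
Stocking = 72 / 171 * 100
Stocking = 0.4211 * 100 = 42.1%

42.1


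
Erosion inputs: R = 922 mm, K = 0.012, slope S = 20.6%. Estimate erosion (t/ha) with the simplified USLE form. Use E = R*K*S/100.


Formula: E = R * K * S / 100  (simplified USLE)
R * K = 922 * 0.012 = 11.064
E = 11.064 * 20.6 / 100 = 2.28 t/ha

2.28


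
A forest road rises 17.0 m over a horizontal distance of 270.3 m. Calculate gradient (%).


Formula: Gradient = rise / run * 100
Gradient = 17.0 / 270.3 * 100 = 6.3%

6.3


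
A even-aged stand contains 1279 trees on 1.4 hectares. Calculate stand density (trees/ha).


Formula: Stand Density = N_trees / Area_ha
Density = 1279 trees / 1.4 ha
Density = 914 trees/ha

914


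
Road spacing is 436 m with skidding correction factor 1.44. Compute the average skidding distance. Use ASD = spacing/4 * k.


Formula: ASD = (spacing / 4) * correction
Uncorrected distance = spacing / 4 = 436 / 4 = 109 m
ASD = 109 * 1.44 = 157 m

157


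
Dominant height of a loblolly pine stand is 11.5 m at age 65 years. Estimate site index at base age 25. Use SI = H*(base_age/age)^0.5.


Formula: SI = H_dom * (base_age / age)^0.5
Age ratio = 25 / 65 = 0.38462
sqrt(age_ratio) = 0.62017
SI = 11.5 * 0.62017 = 7.1 m

7.1


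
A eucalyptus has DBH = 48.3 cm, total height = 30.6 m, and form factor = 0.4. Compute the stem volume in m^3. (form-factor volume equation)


Formula: V = pi * (DBH/200)^2 * H * ff
Radius = DBH/200 = 48.3/200 = 0.2415 m
Radius^2 = 0.2415^2 = 0.05832225 m^2
V = pi * 0.05832225 * 30.6 * 0.4
V = 2.243 m^3

2.243


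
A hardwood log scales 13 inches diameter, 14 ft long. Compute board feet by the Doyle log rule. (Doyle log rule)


Doyle: BF = (D - 4)^2 * L / 16
Adjusted diameter = 13 - 4 = 9 in
(D-4)^2 = 9^2 = 81
BF = 81 * 14 / 16 = 71 BF

71


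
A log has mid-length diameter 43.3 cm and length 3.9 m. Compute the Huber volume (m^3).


Huber: V = Am * L,  Am = pi*(Dm/200)^2
Am = pi*(43.3/200)^2 = 0.147254 m^2
V = 0.147254*3.9 = 0.5743 m^3

0.5743


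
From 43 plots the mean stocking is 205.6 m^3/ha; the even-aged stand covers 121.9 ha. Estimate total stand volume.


Formula: Total Volume = Mean Volume per ha * Total Area
Total Volume = 205.6 m^3/ha * 121.9 ha
Total Volume = 25063 m^3

25063


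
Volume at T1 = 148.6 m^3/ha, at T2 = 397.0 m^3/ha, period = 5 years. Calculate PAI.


Formula: PAI = (V_T2 - V_T1) / (T2 - T1)
Volume increment = 397.0 - 148.6 = 248.4 m^3/ha
PAI = 248.4 / 5 = 49.68 m^3/ha/year

49.68


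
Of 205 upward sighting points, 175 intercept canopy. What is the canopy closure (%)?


Formula: Canopy closure = covered points / total points * 100
Closure = 175 / 205 * 100
Closure = 0.8537 * 100 = 85.4%

85.4


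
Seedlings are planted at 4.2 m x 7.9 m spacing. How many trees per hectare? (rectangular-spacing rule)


Formula: TPH = 10000 m^2/ha / (spacing_x * spacing_y)
Area per tree = 4.2 m * 7.9 m = 33.18 m^2
TPH = 10000 / 33.18 = 301 trees/ha

301


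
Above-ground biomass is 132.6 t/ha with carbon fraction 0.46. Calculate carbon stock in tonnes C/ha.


Formula: Carbon Stock = Biomass * Carbon Fraction
C = 132.6 t/ha * 0.46
C = 61.0 t C/ha

61.0


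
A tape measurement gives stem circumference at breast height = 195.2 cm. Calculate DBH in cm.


Formula: DBH = C / pi
DBH = 195.2 / pi
pi = 3.14159...
DBH = 62.1 cm

62.1


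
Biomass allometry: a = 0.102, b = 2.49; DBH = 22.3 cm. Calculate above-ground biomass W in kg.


Formula: W = a * DBH^b  (allometric power law)
DBH^b = 22.3^2.49 = 2276.56
W = 0.102 * 2276.56 = 232.2 kg

232.2


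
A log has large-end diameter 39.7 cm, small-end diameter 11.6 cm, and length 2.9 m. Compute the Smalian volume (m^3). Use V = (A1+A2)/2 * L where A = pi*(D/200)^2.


Smalian: V = (A1 + A2)/2 * L,  A = pi*(D/200)^2
A1 = pi*(39.7/200)^2 = 0.123786 m^2
A2 = pi*(11.6/200)^2 = 0.010568 m^2
V = (0.123786+0.010568)/2*2.9 = 0.1948 m^3

0.1948


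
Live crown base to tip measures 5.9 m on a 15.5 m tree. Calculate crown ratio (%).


Formula: Crown Ratio = (Crown Length / Total Height) * 100
CR = (5.9 m / 15.5 m) * 100
CR = 0.3806 * 100 = 38.1%

38.1


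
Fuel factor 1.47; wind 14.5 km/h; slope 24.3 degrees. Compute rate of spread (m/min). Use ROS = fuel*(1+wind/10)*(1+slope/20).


Formula: ROS = fuel * (1 + wind/10) * (1 + slope/20)
Wind factor = 1 + 14.5/10 = 2.45
Slope factor = 1 + 24.3/20 = 2.215
ROS = 1.47 * 2.45 * 2.215 = 7.98 m/min

7.98


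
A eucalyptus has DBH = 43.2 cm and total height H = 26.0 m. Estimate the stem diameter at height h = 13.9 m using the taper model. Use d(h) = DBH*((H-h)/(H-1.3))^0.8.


Taper: d(h) = DBH * ((H - h) / (H - 1.3))^0.8
Numerator = H - h = 26.0 - 13.9 = 12.1 m
Denominator = H - 1.3 = 26.0 - 1.3 = 24.7 m
Ratio = 12.1 / 24.7 = 0.48988
d = 43.2 * 0.48988^0.8 = 24.4 cm

24.4


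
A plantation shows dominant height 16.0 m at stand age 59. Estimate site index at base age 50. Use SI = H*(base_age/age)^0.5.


Formula: SI = H_dom * (base_age / age)^0.5
Age ratio = 50 / 59 = 0.84746
sqrt(age_ratio) = 0.92057
SI = 16.0 * 0.92057 = 14.7 m

14.7


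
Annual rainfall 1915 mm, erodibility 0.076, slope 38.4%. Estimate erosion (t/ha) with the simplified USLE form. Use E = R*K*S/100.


Formula: E = R * K * S / 100  (simplified USLE)
R * K = 1915 * 0.076 = 145.54
E = 145.54 * 38.4 / 100 = 55.89 t/ha

55.89


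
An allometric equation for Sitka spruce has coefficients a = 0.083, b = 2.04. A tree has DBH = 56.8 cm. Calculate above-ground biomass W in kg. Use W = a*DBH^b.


Formula: W = a * DBH^b  (allometric power law)
DBH^b = 56.8^2.04 = 3792.0199
W = 0.083 * 3792.0199 = 314.7 kg

314.7


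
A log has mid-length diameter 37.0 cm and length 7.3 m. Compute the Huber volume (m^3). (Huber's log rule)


Huber: V = Am * L,  Am = pi*(Dm/200)^2
Am = pi*(37.0/200)^2 = 0.107521 m^2
V = 0.107521*7.3 = 0.7849 m^3

0.7849


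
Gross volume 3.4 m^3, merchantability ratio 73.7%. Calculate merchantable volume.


Formula: MV = V_total * (merchantable_pct / 100)
Merchantable fraction = 73.7% / 100 = 0.737
MV = 3.4 m^3 * 0.737 = 2.506 m^3

2.506


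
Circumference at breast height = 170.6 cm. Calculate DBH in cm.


Formula: DBH = C / pi
DBH = 170.6 / pi
pi = 3.14159...
DBH = 54.3 cm

54.3


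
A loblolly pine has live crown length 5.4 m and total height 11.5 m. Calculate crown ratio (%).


Formula: Crown Ratio = (Crown Length / Total Height) * 100
CR = (5.4 m / 11.5 m) * 100
CR = 0.4696 * 100 = 47.0%

47.0


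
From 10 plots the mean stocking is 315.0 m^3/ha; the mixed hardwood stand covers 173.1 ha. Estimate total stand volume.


Formula: Total Volume = Mean Volume per ha * Total Area
Total Volume = 315.0 m^3/ha * 173.1 ha
Total Volume = 54527 m^3

54527


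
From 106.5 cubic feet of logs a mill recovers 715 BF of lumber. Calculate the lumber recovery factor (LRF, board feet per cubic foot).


Formula: LRF = Lumber Output (BF) / Log Input (ft^3)
LRF = 715 BF / 106.5 ft^3
LRF = 6.71 BF/ft^3

6.71


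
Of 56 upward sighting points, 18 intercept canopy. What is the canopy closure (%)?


Formula: Canopy closure = covered points / total points * 100
Closure = 18 / 56 * 100
Closure = 0.3214 * 100 = 32.1%

32.1


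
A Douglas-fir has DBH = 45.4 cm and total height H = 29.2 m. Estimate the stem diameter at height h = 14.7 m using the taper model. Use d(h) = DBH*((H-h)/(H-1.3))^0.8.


Taper: d(h) = DBH * ((H - h) / (H - 1.3))^0.8
Numerator = H - h = 29.2 - 14.7 = 14.5 m
Denominator = H - 1.3 = 29.2 - 1.3 = 27.9 m
Ratio = 14.5 / 27.9 = 0.51971
d = 45.4 * 0.51971^0.8 = 26.9 cm

26.9
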